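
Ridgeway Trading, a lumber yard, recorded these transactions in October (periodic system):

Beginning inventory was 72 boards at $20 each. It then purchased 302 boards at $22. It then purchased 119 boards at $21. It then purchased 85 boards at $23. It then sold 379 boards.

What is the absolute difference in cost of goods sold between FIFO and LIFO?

$115

FIFO COGS: 72 @ $20 + 302 @ $22 + 5 @ $21 = $8,189
LIFO COGS: 85 @ $23 + 119 @ $21 + 175 @ $22 = $8,304
Difference = |$8,189 − $8,304| = $115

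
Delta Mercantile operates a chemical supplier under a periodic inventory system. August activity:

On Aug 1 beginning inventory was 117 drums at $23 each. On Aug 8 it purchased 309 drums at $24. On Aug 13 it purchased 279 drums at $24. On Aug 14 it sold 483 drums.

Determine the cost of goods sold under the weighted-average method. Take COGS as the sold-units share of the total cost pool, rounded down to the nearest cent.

Aug 14, sell 483: 483/705 × $16,803.00 → $11,511.84
Ending inventory (cost pool remaining) = $5,291.16
Check: goods available $16,803.00 = COGS $11,511.84 + ending $5,291.16

COGS = $11,511.84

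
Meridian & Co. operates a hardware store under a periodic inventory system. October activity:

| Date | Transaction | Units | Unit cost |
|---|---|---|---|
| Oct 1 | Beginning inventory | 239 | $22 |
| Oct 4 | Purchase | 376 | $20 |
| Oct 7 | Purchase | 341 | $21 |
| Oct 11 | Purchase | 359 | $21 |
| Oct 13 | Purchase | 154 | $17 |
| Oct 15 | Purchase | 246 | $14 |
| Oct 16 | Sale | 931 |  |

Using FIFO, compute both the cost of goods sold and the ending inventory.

Oct 16, 931 sold [FIFO — oldest first]: 239 @ $22 + 376 @ $20 + 316 @ $21 = $19,414
Ending inventory: 25 @ $21 + 359 @ $21 + 154 @ $17 + 246 @ $14 = $14,126

COGS = $19,414; ending inventory = $14,126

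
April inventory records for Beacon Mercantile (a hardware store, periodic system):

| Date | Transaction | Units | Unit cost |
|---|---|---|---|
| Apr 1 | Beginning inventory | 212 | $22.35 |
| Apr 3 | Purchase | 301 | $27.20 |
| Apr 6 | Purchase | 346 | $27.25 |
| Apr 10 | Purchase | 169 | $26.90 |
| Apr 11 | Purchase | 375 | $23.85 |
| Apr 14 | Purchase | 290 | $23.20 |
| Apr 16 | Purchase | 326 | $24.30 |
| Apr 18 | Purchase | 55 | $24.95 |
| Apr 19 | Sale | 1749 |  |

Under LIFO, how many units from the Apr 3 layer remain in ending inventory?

113

Apr 19, 1749 sold [LIFO — newest first]: 55 @ $24.95 + 326 @ $24.30 + 290 @ $23.20 + 375 @ $23.85 + 169 @ $26.90 + 346 @ $27.25 + 188 @ $27.20 = $44,054.00
Ending inventory: 212 @ $22.35 + 113 @ $27.20 = $7,811.80
Check: goods available $51,865.80 = COGS $44,054.00 + ending $7,811.80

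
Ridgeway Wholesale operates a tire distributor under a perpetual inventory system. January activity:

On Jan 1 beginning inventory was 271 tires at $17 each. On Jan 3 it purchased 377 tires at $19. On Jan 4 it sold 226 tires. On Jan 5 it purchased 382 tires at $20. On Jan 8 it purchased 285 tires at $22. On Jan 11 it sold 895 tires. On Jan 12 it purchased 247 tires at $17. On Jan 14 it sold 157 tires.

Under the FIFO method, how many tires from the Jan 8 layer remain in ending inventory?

37

Jan 4, 226 sold [FIFO — oldest first]: 226 @ $17 = $3,842
Jan 11, 895 sold [FIFO — oldest first]: 45 @ $17 + 377 @ $19 + 382 @ $20 + 91 @ $22 = $17,570
Jan 14, 157 sold [FIFO — oldest first]: 157 @ $22 = $3,454
Total COGS = $3,842 + $17,570 + $3,454 = $24,866
Ending inventory: 37 @ $22 + 247 @ $17 = $5,013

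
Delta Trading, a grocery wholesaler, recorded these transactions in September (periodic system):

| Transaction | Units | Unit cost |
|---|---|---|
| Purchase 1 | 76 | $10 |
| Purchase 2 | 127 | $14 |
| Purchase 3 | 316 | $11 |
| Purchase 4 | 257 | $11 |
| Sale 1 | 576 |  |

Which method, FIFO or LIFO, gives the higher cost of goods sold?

FIFO

FIFO COGS: 76 @ $10 + 127 @ $14 + 316 @ $11 + 57 @ $11 = $6,641
LIFO COGS: 257 @ $11 + 316 @ $11 + 3 @ $14 = $6,345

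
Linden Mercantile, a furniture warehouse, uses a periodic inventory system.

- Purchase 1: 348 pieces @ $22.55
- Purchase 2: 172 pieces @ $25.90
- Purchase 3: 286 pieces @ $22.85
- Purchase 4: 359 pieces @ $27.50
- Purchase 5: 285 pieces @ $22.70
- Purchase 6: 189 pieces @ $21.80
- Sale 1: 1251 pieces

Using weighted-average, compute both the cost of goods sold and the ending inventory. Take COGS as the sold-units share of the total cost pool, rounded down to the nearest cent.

COGS = $29,996.14; ending inventory = $9,303.36

Sale 1, sell 1251: 1251/1639 × $39,299.50 → $29,996.14
Ending inventory (cost pool remaining) = $9,303.36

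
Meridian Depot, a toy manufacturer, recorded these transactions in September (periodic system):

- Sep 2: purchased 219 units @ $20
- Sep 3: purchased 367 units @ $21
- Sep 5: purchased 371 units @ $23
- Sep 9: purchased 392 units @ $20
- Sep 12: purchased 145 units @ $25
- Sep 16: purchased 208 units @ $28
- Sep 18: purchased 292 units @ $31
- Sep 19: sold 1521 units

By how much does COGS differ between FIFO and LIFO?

FIFO COGS: 219 @ $20 + 367 @ $21 + 371 @ $23 + 392 @ $20 + 145 @ $25 + 27 @ $28 = $32,841
LIFO COGS: 292 @ $31 + 208 @ $28 + 145 @ $25 + 392 @ $20 + 371 @ $23 + 113 @ $21 = $37,247
Difference = |$32,841 − $37,247| = $4,406

$4,406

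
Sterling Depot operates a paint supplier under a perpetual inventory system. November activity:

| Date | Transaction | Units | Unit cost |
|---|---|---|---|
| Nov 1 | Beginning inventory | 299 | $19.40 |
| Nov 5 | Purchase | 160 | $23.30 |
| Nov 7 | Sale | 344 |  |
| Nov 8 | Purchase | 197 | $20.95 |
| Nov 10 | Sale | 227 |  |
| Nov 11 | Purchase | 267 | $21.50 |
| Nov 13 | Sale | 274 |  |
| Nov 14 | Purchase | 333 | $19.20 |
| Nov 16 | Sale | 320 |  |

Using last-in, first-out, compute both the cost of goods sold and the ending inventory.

Nov 7, 344 sold [LIFO — newest first]: 160 @ $23.30 + 184 @ $19.40 = $7,297.60
Nov 10, 227 sold [LIFO — newest first]: 197 @ $20.95 + 30 @ $19.40 = $4,709.15
Nov 13, 274 sold [LIFO — newest first]: 267 @ $21.50 + 7 @ $19.40 = $5,876.30
Nov 16, 320 sold [LIFO — newest first]: 320 @ $19.20 = $6,144.00
Total COGS = $7,297.60 + $4,709.15 + $5,876.30 + $6,144.00 = $24,027.05
Ending inventory: 78 @ $19.40 + 13 @ $19.20 = $1,762.80

COGS = $24,027.05; ending inventory = $1,762.80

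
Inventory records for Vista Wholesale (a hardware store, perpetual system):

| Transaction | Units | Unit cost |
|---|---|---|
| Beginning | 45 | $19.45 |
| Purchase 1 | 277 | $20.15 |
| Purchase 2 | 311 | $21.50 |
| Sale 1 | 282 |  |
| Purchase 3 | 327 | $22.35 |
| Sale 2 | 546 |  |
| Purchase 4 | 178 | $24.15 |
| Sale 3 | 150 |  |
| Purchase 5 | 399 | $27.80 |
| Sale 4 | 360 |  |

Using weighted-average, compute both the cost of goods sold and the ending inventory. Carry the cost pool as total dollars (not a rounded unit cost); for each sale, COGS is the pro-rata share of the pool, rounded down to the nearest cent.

COGS = $30,581.92; ending inventory = $5,260.73

After Beginning: 45 on hand, pool $875.25 (≈ $19.4500 each)
After Purchase 1: 322 on hand, pool $6,456.80 (≈ $20.0522 each)
After Purchase 2: 633 on hand, pool $13,143.30 (≈ $20.7635 each)
Sale 1, sell 282: 282/633 × $13,143.30 → $5,855.30
After Purchase 3: 678 on hand, pool $14,596.45 (≈ $21.5287 each)
Sale 2, sell 546: 546/678 × $14,596.45 → $11,754.66
After Purchase 4: 310 on hand, pool $7,140.49 (≈ $23.0338 each)
Sale 3, sell 150: 150/310 × $7,140.49 → $3,455.07
After Purchase 5: 559 on hand, pool $14,777.62 (≈ $26.4358 each)
Sale 4, sell 360: 360/559 × $14,777.62 → $9,516.89
Total COGS = $5,855.30 + $11,754.66 + $3,455.07 + $9,516.89 = $30,581.92
Ending inventory (cost pool remaining) = $5,260.73
Check: goods available $35,842.65 = COGS $30,581.92 + ending $5,260.73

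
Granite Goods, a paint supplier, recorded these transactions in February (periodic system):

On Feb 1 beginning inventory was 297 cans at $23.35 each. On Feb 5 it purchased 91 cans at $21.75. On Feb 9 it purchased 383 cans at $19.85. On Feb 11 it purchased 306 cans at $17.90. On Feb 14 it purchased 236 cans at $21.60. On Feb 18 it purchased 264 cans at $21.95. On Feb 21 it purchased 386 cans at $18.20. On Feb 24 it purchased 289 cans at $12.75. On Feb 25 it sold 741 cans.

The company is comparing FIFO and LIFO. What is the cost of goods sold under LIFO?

COGS = $12,158.65

FIFO COGS: 297 @ $23.35 + 91 @ $21.75 + 353 @ $19.85 = $15,921.25
LIFO COGS: 289 @ $12.75 + 386 @ $18.20 + 66 @ $21.95 = $12,158.65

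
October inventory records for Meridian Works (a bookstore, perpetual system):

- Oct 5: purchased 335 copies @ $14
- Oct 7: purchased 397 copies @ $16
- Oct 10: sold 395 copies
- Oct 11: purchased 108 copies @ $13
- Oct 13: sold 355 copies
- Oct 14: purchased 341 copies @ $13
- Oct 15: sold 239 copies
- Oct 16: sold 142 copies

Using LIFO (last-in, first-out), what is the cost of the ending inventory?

Oct 10, 395 sold [LIFO — newest first]: 395 @ $16 = $6,320
Oct 13, 355 sold [LIFO — newest first]: 108 @ $13 + 2 @ $16 + 245 @ $14 = $4,866
Oct 15, 239 sold [LIFO — newest first]: 239 @ $13 = $3,107
Oct 16, 142 sold [LIFO — newest first]: 102 @ $13 + 40 @ $14 = $1,886
Total COGS = $6,320 + $4,866 + $3,107 + $1,886 = $16,179
Ending inventory: 50 @ $14 = $700

Ending inventory = $700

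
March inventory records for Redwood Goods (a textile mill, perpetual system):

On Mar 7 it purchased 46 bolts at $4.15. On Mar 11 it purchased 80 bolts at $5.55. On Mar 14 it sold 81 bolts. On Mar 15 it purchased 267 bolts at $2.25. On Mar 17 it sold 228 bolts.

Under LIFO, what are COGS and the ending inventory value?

Mar 14, 81 sold [LIFO — newest first]: 80 @ $5.55 + 1 @ $4.15 = $448.15
Mar 17, 228 sold [LIFO — newest first]: 228 @ $2.25 = $513.00
Total COGS = $448.15 + $513.00 = $961.15
Ending inventory: 45 @ $4.15 + 39 @ $2.25 = $274.50

COGS = $961.15; ending inventory = $274.50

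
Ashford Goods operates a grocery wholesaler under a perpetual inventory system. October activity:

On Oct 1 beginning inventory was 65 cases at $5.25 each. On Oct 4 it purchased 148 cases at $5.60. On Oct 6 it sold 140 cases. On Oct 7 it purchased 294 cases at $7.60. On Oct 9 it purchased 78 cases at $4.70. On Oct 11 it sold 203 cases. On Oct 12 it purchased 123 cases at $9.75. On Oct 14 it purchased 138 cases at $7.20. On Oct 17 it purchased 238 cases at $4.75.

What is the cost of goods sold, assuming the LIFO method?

COGS = $2,100.60

Oct 6, 140 sold [LIFO — newest first]: 140 @ $5.60 = $784.00
Oct 11, 203 sold [LIFO — newest first]: 78 @ $4.70 + 125 @ $7.60 = $1,316.60
Total COGS = $784.00 + $1,316.60 = $2,100.60
Ending inventory: 65 @ $5.25 + 8 @ $5.60 + 169 @ $7.60 + 123 @ $9.75 + 138 @ $7.20 + 238 @ $4.75 = $4,993.80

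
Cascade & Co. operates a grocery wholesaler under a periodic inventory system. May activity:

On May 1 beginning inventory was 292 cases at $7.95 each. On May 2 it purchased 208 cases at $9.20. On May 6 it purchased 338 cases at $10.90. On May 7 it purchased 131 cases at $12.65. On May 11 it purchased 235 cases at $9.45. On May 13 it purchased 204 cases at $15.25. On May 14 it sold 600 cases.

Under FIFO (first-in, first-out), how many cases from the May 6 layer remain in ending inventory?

238

May 14, 600 sold [FIFO — oldest first]: 292 @ $7.95 + 208 @ $9.20 + 100 @ $10.90 = $5,325.00
Ending inventory: 238 @ $10.90 + 131 @ $12.65 + 235 @ $9.45 + 204 @ $15.25 = $9,583.10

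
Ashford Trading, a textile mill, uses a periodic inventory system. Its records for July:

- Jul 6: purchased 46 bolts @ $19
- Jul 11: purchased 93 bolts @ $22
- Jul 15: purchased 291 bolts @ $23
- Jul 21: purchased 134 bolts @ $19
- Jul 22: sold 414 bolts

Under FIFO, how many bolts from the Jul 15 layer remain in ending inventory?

Jul 22, 414 sold [FIFO — oldest first]: 46 @ $19 + 93 @ $22 + 275 @ $23 = $9,245
Ending inventory: 16 @ $23 + 134 @ $19 = $2,914

16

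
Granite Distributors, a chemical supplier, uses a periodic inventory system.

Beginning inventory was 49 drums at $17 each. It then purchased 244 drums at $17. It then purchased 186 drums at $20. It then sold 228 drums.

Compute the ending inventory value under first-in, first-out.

Ending inventory = $4,825

Sale 1 (228) [FIFO — oldest first]: 49 @ $17 + 179 @ $17 = $3,876
Ending inventory: 65 @ $17 + 186 @ $20 = $4,825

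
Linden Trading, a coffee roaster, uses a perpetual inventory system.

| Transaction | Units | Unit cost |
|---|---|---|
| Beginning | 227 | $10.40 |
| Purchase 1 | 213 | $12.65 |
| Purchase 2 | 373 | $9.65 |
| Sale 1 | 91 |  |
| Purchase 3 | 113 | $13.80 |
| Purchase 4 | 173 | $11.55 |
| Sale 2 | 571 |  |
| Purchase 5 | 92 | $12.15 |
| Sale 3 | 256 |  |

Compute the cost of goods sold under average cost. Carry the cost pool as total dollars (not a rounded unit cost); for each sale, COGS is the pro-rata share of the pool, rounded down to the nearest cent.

After Beginning: 227 on hand, pool $2,360.80 (≈ $10.4000 each)
After Purchase 1: 440 on hand, pool $5,055.25 (≈ $11.4892 each)
After Purchase 2: 813 on hand, pool $8,654.70 (≈ $10.6454 each)
Sale 1, sell 91: 91/813 × $8,654.70 → $968.73
After Purchase 3: 835 on hand, pool $9,245.37 (≈ $11.0723 each)
After Purchase 4: 1008 on hand, pool $11,243.52 (≈ $11.1543 each)
Sale 2, sell 571: 571/1008 × $11,243.52 → $6,369.09
After Purchase 5: 529 on hand, pool $5,992.23 (≈ $11.3275 each)
Sale 3, sell 256: 256/529 × $5,992.23 → $2,899.83
Total COGS = $968.73 + $6,369.09 + $2,899.83 = $10,237.65
Ending inventory (cost pool remaining) = $3,092.40

COGS = $10,237.65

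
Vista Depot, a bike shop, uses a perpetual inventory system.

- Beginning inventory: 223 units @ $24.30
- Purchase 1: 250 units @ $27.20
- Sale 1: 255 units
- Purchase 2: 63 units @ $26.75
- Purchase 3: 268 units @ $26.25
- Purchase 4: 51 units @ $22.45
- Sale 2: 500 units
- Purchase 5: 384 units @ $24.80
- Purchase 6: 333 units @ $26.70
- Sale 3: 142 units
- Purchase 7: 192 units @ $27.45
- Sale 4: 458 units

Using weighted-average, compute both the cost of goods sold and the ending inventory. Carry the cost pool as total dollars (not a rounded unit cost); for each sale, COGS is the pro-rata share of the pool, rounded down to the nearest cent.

After Beginning: 223 on hand, pool $5,418.90 (≈ $24.3000 each)
After Purchase 1: 473 on hand, pool $12,218.90 (≈ $25.8328 each)
Sale 1, sell 255: 255/473 × $12,218.90 → $6,587.35
After Purchase 2: 281 on hand, pool $7,316.80 (≈ $26.0384 each)
After Purchase 3: 549 on hand, pool $14,351.80 (≈ $26.1417 each)
After Purchase 4: 600 on hand, pool $15,496.75 (≈ $25.8279 each)
Sale 2, sell 500: 500/600 × $15,496.75 → $12,913.95
After Purchase 5: 484 on hand, pool $12,106.00 (≈ $25.0124 each)
After Purchase 6: 817 on hand, pool $20,997.10 (≈ $25.7002 each)
Sale 3, sell 142: 142/817 × $20,997.10 → $3,649.43
After Purchase 7: 867 on hand, pool $22,618.07 (≈ $26.0877 each)
Sale 4, sell 458: 458/867 × $22,618.07 → $11,948.18
Total COGS = $6,587.35 + $12,913.95 + $3,649.43 + $11,948.18 = $35,098.91
Ending inventory (cost pool remaining) = $10,669.89
Check: goods available $45,768.80 = COGS $35,098.91 + ending $10,669.89

COGS = $35,098.91; ending inventory = $10,669.89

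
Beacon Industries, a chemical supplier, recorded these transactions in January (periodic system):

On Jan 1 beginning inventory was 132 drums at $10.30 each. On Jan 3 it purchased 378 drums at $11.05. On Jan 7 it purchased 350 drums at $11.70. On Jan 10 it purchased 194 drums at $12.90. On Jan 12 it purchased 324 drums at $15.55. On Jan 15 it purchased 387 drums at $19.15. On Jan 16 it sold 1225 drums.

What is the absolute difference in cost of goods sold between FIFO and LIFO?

FIFO COGS: 132 @ $10.30 + 378 @ $11.05 + 350 @ $11.70 + 194 @ $12.90 + 171 @ $15.55 = $14,793.15
LIFO COGS: 387 @ $19.15 + 324 @ $15.55 + 194 @ $12.90 + 320 @ $11.70 = $18,695.85
Difference = |$14,793.15 − $18,695.85| = $3,902.70

$3,902.70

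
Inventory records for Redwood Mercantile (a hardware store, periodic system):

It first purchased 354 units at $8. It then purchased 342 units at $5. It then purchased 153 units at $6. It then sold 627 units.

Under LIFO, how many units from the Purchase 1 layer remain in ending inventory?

Sale 1 (627) [LIFO — newest first]: 153 @ $6 + 342 @ $5 + 132 @ $8 = $3,684
Ending inventory: 222 @ $8 = $1,776

222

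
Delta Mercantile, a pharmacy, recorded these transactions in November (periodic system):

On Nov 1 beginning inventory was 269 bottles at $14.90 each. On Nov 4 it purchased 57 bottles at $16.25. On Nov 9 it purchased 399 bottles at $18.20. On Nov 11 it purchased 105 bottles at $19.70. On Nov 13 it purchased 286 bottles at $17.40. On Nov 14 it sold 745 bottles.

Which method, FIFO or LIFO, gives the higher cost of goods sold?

LIFO

FIFO COGS: 269 @ $14.90 + 57 @ $16.25 + 399 @ $18.20 + 20 @ $19.70 = $12,590.15
LIFO COGS: 286 @ $17.40 + 105 @ $19.70 + 354 @ $18.20 = $13,487.70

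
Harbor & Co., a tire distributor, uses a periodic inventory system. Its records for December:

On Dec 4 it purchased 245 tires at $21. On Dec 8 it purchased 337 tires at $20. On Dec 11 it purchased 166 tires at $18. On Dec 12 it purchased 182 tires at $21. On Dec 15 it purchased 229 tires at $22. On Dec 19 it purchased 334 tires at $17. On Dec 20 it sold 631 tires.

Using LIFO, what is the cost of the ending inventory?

Dec 20, 631 sold [LIFO — newest first]: 334 @ $17 + 229 @ $22 + 68 @ $21 = $12,144
Ending inventory: 245 @ $21 + 337 @ $20 + 166 @ $18 + 114 @ $21 = $17,267

Ending inventory = $17,267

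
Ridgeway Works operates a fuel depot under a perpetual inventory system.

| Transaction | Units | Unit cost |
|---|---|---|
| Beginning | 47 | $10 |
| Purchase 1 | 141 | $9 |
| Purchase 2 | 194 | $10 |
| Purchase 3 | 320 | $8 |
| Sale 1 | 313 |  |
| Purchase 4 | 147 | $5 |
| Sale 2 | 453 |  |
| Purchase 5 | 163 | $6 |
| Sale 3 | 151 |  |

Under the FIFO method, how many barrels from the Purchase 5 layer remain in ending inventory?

Sale 1 (313) [FIFO — oldest first]: 47 @ $10 + 141 @ $9 + 125 @ $10 = $2,989
Sale 2 (453) [FIFO — oldest first]: 69 @ $10 + 320 @ $8 + 64 @ $5 = $3,570
Sale 3 (151) [FIFO — oldest first]: 83 @ $5 + 68 @ $6 = $823
Total COGS = $2,989 + $3,570 + $823 = $7,382
Ending inventory: 95 @ $6 = $570

95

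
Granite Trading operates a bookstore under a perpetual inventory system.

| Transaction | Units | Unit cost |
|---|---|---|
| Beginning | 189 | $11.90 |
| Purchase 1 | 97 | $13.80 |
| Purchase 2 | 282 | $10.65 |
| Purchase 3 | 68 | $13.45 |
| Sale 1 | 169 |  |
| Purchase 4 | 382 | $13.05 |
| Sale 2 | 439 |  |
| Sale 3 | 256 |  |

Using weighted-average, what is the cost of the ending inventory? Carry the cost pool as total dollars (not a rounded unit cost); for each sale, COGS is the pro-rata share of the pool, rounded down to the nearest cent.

Ending inventory = $1,903.93

After Beginning: 189 on hand, pool $2,249.10 (≈ $11.9000 each)
After Purchase 1: 286 on hand, pool $3,587.70 (≈ $12.5444 each)
After Purchase 2: 568 on hand, pool $6,591.00 (≈ $11.6039 each)
After Purchase 3: 636 on hand, pool $7,505.60 (≈ $11.8013 each)
Sale 1, sell 169: 169/636 × $7,505.60 → $1,994.41
After Purchase 4: 849 on hand, pool $10,496.29 (≈ $12.3631 each)
Sale 2, sell 439: 439/849 × $10,496.29 → $5,427.41
Sale 3, sell 256: 256/410 × $5,068.88 → $3,164.95
Total COGS = $1,994.41 + $5,427.41 + $3,164.95 = $10,586.77
Ending inventory (cost pool remaining) = $1,903.93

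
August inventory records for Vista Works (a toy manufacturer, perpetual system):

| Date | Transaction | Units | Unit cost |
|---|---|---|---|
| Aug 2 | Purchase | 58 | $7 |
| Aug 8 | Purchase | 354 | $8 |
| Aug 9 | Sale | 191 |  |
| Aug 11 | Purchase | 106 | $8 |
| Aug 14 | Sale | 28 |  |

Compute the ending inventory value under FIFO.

Aug 9, 191 sold [FIFO — oldest first]: 58 @ $7 + 133 @ $8 = $1,470
Aug 14, 28 sold [FIFO — oldest first]: 28 @ $8 = $224
Total COGS = $1,470 + $224 = $1,694
Ending inventory: 193 @ $8 + 106 @ $8 = $2,392
Check: goods available $4,086 = COGS $1,694 + ending $2,392

Ending inventory = $2,392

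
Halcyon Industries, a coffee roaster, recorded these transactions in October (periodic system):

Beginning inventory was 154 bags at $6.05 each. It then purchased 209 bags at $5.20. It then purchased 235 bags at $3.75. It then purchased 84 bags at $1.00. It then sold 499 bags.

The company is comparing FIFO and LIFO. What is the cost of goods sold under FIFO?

FIFO COGS: 154 @ $6.05 + 209 @ $5.20 + 136 @ $3.75 = $2,528.50
LIFO COGS: 84 @ $1.00 + 235 @ $3.75 + 180 @ $5.20 = $1,901.25

COGS = $2,528.50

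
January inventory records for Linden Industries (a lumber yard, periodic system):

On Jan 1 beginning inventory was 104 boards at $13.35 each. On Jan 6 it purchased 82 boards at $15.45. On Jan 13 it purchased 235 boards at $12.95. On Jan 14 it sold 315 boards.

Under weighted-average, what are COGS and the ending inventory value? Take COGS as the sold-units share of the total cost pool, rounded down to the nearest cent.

COGS = $4,263.76; ending inventory = $1,434.79

Jan 14, sell 315: 315/421 × $5,698.55 → $4,263.76
Ending inventory (cost pool remaining) = $1,434.79
Check: goods available $5,698.55 = COGS $4,263.76 + ending $1,434.79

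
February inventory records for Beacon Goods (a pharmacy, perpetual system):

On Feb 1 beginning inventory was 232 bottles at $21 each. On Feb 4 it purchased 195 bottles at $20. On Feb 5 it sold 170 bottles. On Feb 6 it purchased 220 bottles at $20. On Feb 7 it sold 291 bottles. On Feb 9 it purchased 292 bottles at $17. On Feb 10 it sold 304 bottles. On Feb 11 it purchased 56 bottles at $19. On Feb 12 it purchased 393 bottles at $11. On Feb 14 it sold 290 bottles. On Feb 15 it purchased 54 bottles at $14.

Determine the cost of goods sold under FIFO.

Feb 5, 170 sold [FIFO — oldest first]: 170 @ $21 = $3,570
Feb 7, 291 sold [FIFO — oldest first]: 62 @ $21 + 195 @ $20 + 34 @ $20 = $5,882
Feb 10, 304 sold [FIFO — oldest first]: 186 @ $20 + 118 @ $17 = $5,726
Feb 14, 290 sold [FIFO — oldest first]: 174 @ $17 + 56 @ $19 + 60 @ $11 = $4,682
Total COGS = $3,570 + $5,882 + $5,726 + $4,682 = $19,860
Ending inventory: 333 @ $11 + 54 @ $14 = $4,419

COGS = $19,860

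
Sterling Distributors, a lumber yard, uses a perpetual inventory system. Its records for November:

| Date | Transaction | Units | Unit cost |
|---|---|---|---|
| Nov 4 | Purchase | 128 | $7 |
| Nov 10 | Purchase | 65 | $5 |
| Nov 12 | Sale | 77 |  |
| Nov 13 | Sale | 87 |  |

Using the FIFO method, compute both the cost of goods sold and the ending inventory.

COGS = $1,076; ending inventory = $145

Nov 12, 77 sold [FIFO — oldest first]: 77 @ $7 = $539
Nov 13, 87 sold [FIFO — oldest first]: 51 @ $7 + 36 @ $5 = $537
Total COGS = $539 + $537 = $1,076
Ending inventory: 29 @ $5 = $145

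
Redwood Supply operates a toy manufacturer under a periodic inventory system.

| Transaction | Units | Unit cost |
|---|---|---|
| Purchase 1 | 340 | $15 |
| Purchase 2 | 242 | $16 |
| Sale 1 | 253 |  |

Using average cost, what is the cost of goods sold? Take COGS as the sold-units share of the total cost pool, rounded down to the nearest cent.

COGS = $3,900.19

Sale 1, sell 253: 253/582 × $8,972.00 → $3,900.19
Ending inventory (cost pool remaining) = $5,071.81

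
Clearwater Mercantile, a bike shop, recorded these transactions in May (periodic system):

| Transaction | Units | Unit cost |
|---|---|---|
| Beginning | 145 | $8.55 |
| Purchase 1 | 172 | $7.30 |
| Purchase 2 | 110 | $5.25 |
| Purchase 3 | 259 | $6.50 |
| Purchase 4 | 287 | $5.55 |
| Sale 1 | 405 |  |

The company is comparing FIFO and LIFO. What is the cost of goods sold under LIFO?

FIFO COGS: 145 @ $8.55 + 172 @ $7.30 + 88 @ $5.25 = $2,957.35
LIFO COGS: 287 @ $5.55 + 118 @ $6.50 = $2,359.85

COGS = $2,359.85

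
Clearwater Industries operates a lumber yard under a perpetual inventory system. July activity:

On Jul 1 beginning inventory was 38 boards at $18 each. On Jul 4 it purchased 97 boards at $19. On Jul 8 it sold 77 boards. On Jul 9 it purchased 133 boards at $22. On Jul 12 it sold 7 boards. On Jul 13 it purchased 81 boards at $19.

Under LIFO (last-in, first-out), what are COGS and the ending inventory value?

COGS = $1,617; ending inventory = $5,375

Jul 8, 77 sold [LIFO — newest first]: 77 @ $19 = $1,463
Jul 12, 7 sold [LIFO — newest first]: 7 @ $22 = $154
Total COGS = $1,463 + $154 = $1,617
Ending inventory: 38 @ $18 + 20 @ $19 + 126 @ $22 + 81 @ $19 = $5,375
Check: goods available $6,992 = COGS $1,617 + ending $5,375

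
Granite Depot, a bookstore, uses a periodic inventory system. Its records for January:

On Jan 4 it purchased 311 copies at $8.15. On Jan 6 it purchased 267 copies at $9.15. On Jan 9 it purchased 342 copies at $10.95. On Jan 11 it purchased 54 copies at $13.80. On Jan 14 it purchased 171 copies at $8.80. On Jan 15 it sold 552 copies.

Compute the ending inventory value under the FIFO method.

Ending inventory = $6,232.80

Jan 15, 552 sold [FIFO — oldest first]: 311 @ $8.15 + 241 @ $9.15 = $4,739.80
Ending inventory: 26 @ $9.15 + 342 @ $10.95 + 54 @ $13.80 + 171 @ $8.80 = $6,232.80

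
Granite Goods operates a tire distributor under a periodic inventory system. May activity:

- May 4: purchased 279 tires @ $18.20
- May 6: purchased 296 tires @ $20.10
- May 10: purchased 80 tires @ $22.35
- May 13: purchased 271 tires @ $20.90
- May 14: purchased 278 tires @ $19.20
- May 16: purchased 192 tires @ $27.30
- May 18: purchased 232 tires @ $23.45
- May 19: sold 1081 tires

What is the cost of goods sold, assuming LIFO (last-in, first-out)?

May 19, 1081 sold [LIFO — newest first]: 232 @ $23.45 + 192 @ $27.30 + 278 @ $19.20 + 271 @ $20.90 + 80 @ $22.35 + 28 @ $20.10 = $24,034.30
Ending inventory: 279 @ $18.20 + 268 @ $20.10 = $10,464.60

COGS = $24,034.30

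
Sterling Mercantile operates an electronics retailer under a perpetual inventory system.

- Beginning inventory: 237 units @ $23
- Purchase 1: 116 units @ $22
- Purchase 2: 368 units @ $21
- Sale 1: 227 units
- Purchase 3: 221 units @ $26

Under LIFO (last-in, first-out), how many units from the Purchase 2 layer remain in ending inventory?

Sale 1 (227) [LIFO — newest first]: 227 @ $21 = $4,767
Ending inventory: 237 @ $23 + 116 @ $22 + 141 @ $21 + 221 @ $26 = $16,710

141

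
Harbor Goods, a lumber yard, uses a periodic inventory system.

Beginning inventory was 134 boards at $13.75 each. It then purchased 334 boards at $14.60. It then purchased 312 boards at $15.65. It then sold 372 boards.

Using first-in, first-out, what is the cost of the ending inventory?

Ending inventory = $6,284.40

Sale 1 (372) [FIFO — oldest first]: 134 @ $13.75 + 238 @ $14.60 = $5,317.30
Ending inventory: 96 @ $14.60 + 312 @ $15.65 = $6,284.40
Check: goods available $11,601.70 = COGS $5,317.30 + ending $6,284.40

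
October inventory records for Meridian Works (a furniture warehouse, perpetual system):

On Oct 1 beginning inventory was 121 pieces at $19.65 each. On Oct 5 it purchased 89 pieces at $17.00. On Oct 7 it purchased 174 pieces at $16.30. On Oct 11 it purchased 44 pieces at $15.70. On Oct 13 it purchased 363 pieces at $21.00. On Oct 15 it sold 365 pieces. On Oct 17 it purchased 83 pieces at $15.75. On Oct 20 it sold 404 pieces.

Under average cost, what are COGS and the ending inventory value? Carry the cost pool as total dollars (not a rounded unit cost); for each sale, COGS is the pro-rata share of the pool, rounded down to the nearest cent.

COGS = $14,407.25; ending inventory = $1,940.65

After Oct 1: 121 on hand, pool $2,377.65 (≈ $19.6500 each)
After Oct 5: 210 on hand, pool $3,890.65 (≈ $18.5269 each)
After Oct 7: 384 on hand, pool $6,726.85 (≈ $17.5178 each)
After Oct 11: 428 on hand, pool $7,417.65 (≈ $17.3310 each)
After Oct 13: 791 on hand, pool $15,040.65 (≈ $19.0147 each)
Oct 15, sell 365: 365/791 × $15,040.65 → $6,940.37
After Oct 17: 509 on hand, pool $9,407.53 (≈ $18.4824 each)
Oct 20, sell 404: 404/509 × $9,407.53 → $7,466.88
Total COGS = $6,940.37 + $7,466.88 = $14,407.25
Ending inventory (cost pool remaining) = $1,940.65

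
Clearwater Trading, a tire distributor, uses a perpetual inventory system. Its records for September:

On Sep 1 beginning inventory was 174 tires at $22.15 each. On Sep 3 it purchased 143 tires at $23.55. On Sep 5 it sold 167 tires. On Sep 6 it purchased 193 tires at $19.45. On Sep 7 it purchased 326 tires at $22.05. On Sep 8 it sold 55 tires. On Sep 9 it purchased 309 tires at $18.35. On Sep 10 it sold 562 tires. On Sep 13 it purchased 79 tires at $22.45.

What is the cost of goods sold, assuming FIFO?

COGS = $17,017.30

Sep 5, 167 sold [FIFO — oldest first]: 167 @ $22.15 = $3,699.05
Sep 8, 55 sold [FIFO — oldest first]: 7 @ $22.15 + 48 @ $23.55 = $1,285.45
Sep 10, 562 sold [FIFO — oldest first]: 95 @ $23.55 + 193 @ $19.45 + 274 @ $22.05 = $12,032.80
Total COGS = $3,699.05 + $1,285.45 + $12,032.80 = $17,017.30
Ending inventory: 52 @ $22.05 + 309 @ $18.35 + 79 @ $22.45 = $8,590.30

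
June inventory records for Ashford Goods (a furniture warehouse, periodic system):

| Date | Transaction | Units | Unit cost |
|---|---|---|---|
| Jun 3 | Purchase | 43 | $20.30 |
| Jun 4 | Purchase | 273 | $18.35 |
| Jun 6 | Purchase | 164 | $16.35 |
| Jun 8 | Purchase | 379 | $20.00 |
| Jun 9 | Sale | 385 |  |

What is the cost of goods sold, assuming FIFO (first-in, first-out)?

Jun 9, 385 sold [FIFO — oldest first]: 43 @ $20.30 + 273 @ $18.35 + 69 @ $16.35 = $7,010.60
Ending inventory: 95 @ $16.35 + 379 @ $20.00 = $9,133.25

COGS = $7,010.60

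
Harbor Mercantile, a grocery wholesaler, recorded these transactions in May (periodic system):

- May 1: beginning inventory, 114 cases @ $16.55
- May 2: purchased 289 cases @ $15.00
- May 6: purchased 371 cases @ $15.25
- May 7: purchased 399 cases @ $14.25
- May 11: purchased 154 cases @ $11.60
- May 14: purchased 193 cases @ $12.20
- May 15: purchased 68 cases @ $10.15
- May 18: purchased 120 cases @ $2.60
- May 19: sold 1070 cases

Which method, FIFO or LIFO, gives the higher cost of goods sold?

FIFO

FIFO COGS: 114 @ $16.55 + 289 @ $15.00 + 371 @ $15.25 + 296 @ $14.25 = $16,097.45
LIFO COGS: 120 @ $2.60 + 68 @ $10.15 + 193 @ $12.20 + 154 @ $11.60 + 399 @ $14.25 + 136 @ $15.25 = $12,902.95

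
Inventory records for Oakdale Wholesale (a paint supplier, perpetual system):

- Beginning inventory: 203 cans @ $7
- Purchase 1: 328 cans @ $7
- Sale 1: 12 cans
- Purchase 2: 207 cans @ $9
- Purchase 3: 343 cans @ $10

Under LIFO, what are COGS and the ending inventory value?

COGS = $84; ending inventory = $8,926

Sale 1 (12) [LIFO — newest first]: 12 @ $7 = $84
Ending inventory: 203 @ $7 + 316 @ $7 + 207 @ $9 + 343 @ $10 = $8,926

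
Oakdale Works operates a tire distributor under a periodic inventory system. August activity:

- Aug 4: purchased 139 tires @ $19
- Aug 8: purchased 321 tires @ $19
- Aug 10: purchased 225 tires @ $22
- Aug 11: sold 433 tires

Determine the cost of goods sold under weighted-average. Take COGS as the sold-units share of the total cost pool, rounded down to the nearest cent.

COGS = $8,653.67

Aug 11, sell 433: 433/685 × $13,690.00 → $8,653.67
Ending inventory (cost pool remaining) = $5,036.33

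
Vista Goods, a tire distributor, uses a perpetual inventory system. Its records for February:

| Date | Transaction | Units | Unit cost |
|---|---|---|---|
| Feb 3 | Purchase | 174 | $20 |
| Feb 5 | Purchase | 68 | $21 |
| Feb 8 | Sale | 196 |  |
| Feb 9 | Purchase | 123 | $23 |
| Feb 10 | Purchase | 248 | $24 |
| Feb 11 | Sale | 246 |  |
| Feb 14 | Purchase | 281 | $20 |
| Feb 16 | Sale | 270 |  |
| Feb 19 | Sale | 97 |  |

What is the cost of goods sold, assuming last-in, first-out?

Feb 8, 196 sold [LIFO — newest first]: 68 @ $21 + 128 @ $20 = $3,988
Feb 11, 246 sold [LIFO — newest first]: 246 @ $24 = $5,904
Feb 16, 270 sold [LIFO — newest first]: 270 @ $20 = $5,400
Feb 19, 97 sold [LIFO — newest first]: 11 @ $20 + 2 @ $24 + 84 @ $23 = $2,200
Total COGS = $3,988 + $5,904 + $5,400 + $2,200 = $17,492
Ending inventory: 46 @ $20 + 39 @ $23 = $1,817
Check: goods available $19,309 = COGS $17,492 + ending $1,817

COGS = $17,492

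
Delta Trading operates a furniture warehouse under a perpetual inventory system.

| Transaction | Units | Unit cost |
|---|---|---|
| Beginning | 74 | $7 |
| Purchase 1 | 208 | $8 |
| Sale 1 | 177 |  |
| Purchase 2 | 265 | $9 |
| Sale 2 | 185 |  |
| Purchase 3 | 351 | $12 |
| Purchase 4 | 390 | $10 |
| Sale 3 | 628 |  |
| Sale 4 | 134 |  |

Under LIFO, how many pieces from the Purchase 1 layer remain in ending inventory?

Sale 1 (177) [LIFO — newest first]: 177 @ $8 = $1,416
Sale 2 (185) [LIFO — newest first]: 185 @ $9 = $1,665
Sale 3 (628) [LIFO — newest first]: 390 @ $10 + 238 @ $12 = $6,756
Sale 4 (134) [LIFO — newest first]: 113 @ $12 + 21 @ $9 = $1,545
Total COGS = $1,416 + $1,665 + $6,756 + $1,545 = $11,382
Ending inventory: 74 @ $7 + 31 @ $8 + 59 @ $9 = $1,297
Check: goods available $12,679 = COGS $11,382 + ending $1,297

31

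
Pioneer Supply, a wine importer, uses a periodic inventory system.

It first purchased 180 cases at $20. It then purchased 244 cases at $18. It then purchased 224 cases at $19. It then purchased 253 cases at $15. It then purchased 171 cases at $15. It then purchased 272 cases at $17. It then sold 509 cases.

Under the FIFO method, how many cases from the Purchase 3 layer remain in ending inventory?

Sale 1 (509) [FIFO — oldest first]: 180 @ $20 + 244 @ $18 + 85 @ $19 = $9,607
Ending inventory: 139 @ $19 + 253 @ $15 + 171 @ $15 + 272 @ $17 = $13,625
Check: goods available $23,232 = COGS $9,607 + ending $13,625

139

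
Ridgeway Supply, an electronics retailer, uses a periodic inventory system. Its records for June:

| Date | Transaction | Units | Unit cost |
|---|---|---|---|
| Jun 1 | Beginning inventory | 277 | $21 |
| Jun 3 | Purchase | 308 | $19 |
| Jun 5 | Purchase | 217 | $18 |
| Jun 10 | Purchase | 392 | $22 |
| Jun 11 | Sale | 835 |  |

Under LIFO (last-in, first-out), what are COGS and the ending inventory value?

Jun 11, 835 sold [LIFO — newest first]: 392 @ $22 + 217 @ $18 + 226 @ $19 = $16,824
Ending inventory: 277 @ $21 + 82 @ $19 = $7,375

COGS = $16,824; ending inventory = $7,375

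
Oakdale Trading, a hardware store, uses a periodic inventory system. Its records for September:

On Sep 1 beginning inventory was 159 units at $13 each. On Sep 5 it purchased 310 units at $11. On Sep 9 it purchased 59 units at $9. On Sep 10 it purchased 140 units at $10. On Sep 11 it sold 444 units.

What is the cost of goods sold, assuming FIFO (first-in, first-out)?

Sep 11, 444 sold [FIFO — oldest first]: 159 @ $13 + 285 @ $11 = $5,202
Ending inventory: 25 @ $11 + 59 @ $9 + 140 @ $10 = $2,206

COGS = $5,202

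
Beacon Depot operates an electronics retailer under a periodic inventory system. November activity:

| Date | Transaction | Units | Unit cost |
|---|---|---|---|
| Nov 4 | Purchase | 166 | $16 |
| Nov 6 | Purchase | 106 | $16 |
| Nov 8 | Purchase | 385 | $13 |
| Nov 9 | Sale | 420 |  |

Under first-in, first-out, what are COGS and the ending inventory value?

Nov 9, 420 sold [FIFO — oldest first]: 166 @ $16 + 106 @ $16 + 148 @ $13 = $6,276
Ending inventory: 237 @ $13 = $3,081
Check: goods available $9,357 = COGS $6,276 + ending $3,081

COGS = $6,276; ending inventory = $3,081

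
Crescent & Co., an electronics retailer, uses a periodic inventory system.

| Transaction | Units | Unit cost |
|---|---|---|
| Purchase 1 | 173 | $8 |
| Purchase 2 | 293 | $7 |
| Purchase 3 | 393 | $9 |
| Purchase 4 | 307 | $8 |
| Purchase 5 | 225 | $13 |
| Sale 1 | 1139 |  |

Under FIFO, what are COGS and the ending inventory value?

COGS = $9,212; ending inventory = $3,141

Sale 1 (1139) [FIFO — oldest first]: 173 @ $8 + 293 @ $7 + 393 @ $9 + 280 @ $8 = $9,212
Ending inventory: 27 @ $8 + 225 @ $13 = $3,141
Check: goods available $12,353 = COGS $9,212 + ending $3,141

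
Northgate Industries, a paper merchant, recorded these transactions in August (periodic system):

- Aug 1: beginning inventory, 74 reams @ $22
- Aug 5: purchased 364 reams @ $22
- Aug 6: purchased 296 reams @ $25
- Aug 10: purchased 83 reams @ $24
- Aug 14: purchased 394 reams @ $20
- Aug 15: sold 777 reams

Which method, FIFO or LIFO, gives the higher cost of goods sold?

FIFO COGS: 74 @ $22 + 364 @ $22 + 296 @ $25 + 43 @ $24 = $18,068
LIFO COGS: 394 @ $20 + 83 @ $24 + 296 @ $25 + 4 @ $22 = $17,360

FIFO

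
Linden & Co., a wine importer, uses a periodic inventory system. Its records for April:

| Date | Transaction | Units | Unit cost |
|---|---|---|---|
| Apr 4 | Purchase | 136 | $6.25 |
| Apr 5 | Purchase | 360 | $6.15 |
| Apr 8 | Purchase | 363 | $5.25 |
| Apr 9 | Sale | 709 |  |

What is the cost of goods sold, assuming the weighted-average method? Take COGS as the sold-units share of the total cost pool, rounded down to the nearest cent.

COGS = $4,101.92

Apr 9, sell 709: 709/859 × $4,969.75 → $4,101.92
Ending inventory (cost pool remaining) = $867.83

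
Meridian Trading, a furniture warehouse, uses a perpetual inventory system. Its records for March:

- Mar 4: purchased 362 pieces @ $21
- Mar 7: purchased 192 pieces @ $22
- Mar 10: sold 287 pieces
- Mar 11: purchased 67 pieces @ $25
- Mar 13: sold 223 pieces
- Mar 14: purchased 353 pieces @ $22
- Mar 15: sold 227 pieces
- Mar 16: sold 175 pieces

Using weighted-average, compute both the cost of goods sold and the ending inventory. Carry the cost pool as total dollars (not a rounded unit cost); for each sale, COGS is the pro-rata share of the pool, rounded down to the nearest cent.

COGS = $19,901.81; ending inventory = $1,365.19

After Mar 4: 362 on hand, pool $7,602.00 (≈ $21.0000 each)
After Mar 7: 554 on hand, pool $11,826.00 (≈ $21.3466 each)
Mar 10, sell 287: 287/554 × $11,826.00 → $6,126.46
After Mar 11: 334 on hand, pool $7,374.54 (≈ $22.0795 each)
Mar 13, sell 223: 223/334 × $7,374.54 → $4,923.71
After Mar 14: 464 on hand, pool $10,216.83 (≈ $22.0190 each)
Mar 15, sell 227: 227/464 × $10,216.83 → $4,998.31
Mar 16, sell 175: 175/237 × $5,218.52 → $3,853.33
Total COGS = $6,126.46 + $4,923.71 + $4,998.31 + $3,853.33 = $19,901.81
Ending inventory (cost pool remaining) = $1,365.19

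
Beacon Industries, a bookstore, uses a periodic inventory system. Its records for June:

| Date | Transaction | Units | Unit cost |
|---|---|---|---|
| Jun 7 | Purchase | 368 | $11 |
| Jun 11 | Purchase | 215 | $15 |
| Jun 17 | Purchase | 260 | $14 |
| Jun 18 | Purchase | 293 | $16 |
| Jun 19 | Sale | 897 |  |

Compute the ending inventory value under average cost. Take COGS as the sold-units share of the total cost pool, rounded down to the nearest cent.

Ending inventory = $3,282.26

Jun 19, sell 897: 897/1136 × $15,601.00 → $12,318.74
Ending inventory (cost pool remaining) = $3,282.26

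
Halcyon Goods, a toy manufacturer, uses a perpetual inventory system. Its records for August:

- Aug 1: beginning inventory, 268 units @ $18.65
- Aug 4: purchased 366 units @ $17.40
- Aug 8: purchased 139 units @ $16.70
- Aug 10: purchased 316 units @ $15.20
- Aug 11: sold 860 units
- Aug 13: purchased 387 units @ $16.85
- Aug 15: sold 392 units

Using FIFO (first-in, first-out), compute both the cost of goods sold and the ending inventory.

Aug 11, 860 sold [FIFO — oldest first]: 268 @ $18.65 + 366 @ $17.40 + 139 @ $16.70 + 87 @ $15.20 = $15,010.30
Aug 15, 392 sold [FIFO — oldest first]: 229 @ $15.20 + 163 @ $16.85 = $6,227.35
Total COGS = $15,010.30 + $6,227.35 = $21,237.65
Ending inventory: 224 @ $16.85 = $3,774.40
Check: goods available $25,012.05 = COGS $21,237.65 + ending $3,774.40

COGS = $21,237.65; ending inventory = $3,774.40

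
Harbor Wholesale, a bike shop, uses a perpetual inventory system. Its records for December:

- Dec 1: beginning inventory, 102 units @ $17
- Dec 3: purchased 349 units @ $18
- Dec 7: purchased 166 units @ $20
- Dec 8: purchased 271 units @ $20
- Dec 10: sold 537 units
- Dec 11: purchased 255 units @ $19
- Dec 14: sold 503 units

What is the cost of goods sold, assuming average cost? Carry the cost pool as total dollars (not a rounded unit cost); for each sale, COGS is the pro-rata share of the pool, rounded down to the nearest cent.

After Dec 1: 102 on hand, pool $1,734.00 (≈ $17.0000 each)
After Dec 3: 451 on hand, pool $8,016.00 (≈ $17.7738 each)
After Dec 7: 617 on hand, pool $11,336.00 (≈ $18.3728 each)
After Dec 8: 888 on hand, pool $16,756.00 (≈ $18.8694 each)
Dec 10, sell 537: 537/888 × $16,756.00 → $10,132.85
After Dec 11: 606 on hand, pool $11,468.15 (≈ $18.9243 each)
Dec 14, sell 503: 503/606 × $11,468.15 → $9,518.94
Total COGS = $10,132.85 + $9,518.94 = $19,651.79
Ending inventory (cost pool remaining) = $1,949.21
Check: goods available $21,601.00 = COGS $19,651.79 + ending $1,949.21

COGS = $19,651.79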